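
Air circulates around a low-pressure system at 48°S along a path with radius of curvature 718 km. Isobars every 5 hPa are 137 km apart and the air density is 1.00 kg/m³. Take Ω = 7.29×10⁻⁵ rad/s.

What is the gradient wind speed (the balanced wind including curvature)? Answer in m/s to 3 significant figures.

Coriolis parameter at 48°S:
f = 2Ω sin φ = 2 × 7.29×10⁻⁵ × sin 48° = 1.08×10⁻⁴ s⁻¹
Pressure gradient: |∂P/∂n| = 500 Pa / 137000 m = 3.65×10⁻³ Pa/m
Geostrophic speed: V_g = |∂P/∂n|/(fρ) = 3.65×10⁻³/(1.08×10⁻⁴ × 1.00) = 33.7 m/s
Around a low, centrifugal force acts outward with Coriolis, so pressure-gradient force balances both:
(1/ρ)|∂P/∂n| = fV + V²/R  →  V² + fR·V − fR·V_g = 0
With fR = 1.08×10⁻⁴ × 718×10³ m = 77.8 m/s:
V = [−fR + √((fR)² + 4 fR V_g)]/2 = [−77.8 + √(77.8² + 4×77.8×33.7)]/2 = 25.4 m/s
Subgeostrophic (V < V_g = 33.7 m/s), as expected around a low.

25.4 m/s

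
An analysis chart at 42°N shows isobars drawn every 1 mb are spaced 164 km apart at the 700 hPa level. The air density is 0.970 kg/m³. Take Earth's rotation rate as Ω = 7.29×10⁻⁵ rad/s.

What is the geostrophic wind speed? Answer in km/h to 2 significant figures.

23 km/h

Coriolis parameter at 42°N:
f = 2Ω sin φ = 2 × 7.29×10⁻⁵ × sin 42° = 9.76×10⁻⁵ s⁻¹
Pressure gradient: |∂P/∂n| = 100 Pa / 164000 m = 6.10×10⁻⁴ Pa/m
Geostrophic balance (pressure-gradient force = Coriolis force):
V_g = (1/(fρ)) |∂P/∂n| = 6.10×10⁻⁴ / (9.76×10⁻⁵ × 0.970) = 6.44 m/s
Converting: 6.44 m/s × 3.6 = 23 km/h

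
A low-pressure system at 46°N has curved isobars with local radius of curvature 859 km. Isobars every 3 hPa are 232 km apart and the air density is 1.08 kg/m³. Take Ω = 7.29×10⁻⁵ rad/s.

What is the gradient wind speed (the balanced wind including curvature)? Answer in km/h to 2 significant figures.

Coriolis parameter at 46°N:
f = 2Ω sin φ = 2 × 7.29×10⁻⁵ × sin 46° = 1.05×10⁻⁴ s⁻¹
Pressure gradient: |∂P/∂n| = 300 Pa / 232000 m = 1.29×10⁻³ Pa/m
Geostrophic speed: V_g = |∂P/∂n|/(fρ) = 1.29×10⁻³/(1.05×10⁻⁴ × 1.08) = 11.4 m/s
Around a low, centrifugal force acts outward with Coriolis, so pressure-gradient force balances both:
(1/ρ)|∂P/∂n| = fV + V²/R  →  V² + fR·V − fR·V_g = 0
With fR = 1.05×10⁻⁴ × 859×10³ m = 90.1 m/s:
V = [−fR + √((fR)² + 4 fR V_g)]/2 = [−90.1 + √(90.1² + 4×90.1×11.4)]/2 = 10.2 m/s
Subgeostrophic (V < V_g = 11.4 m/s), as expected around a low.
Converting: 10.2 m/s × 3.6 = 37 km/h

37 km/h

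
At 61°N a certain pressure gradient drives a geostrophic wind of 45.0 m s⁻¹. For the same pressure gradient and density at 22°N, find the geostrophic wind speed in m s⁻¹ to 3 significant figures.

With the same pressure gradient and density, V_g ∝ 1/f ∝ 1/sin φ.
V₂ = V₁ · sin φ₁ / sin φ₂ = 45.0 × sin 61° / sin 22°
V₂ = 45.0 × 0.8746/0.3746 = 105 m s⁻¹

105 m s⁻¹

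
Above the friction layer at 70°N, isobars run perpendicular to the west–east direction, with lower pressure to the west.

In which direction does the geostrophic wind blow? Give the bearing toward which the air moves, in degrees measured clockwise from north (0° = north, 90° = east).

000°

The pressure-gradient force points toward the west (bearing 270°).
Geostrophic balance: in the Northern Hemisphere the Coriolis force deflects motion to the right, so the geostrophic wind blows 90° to the right of the pressure-gradient force (low pressure on the left).
Rotating 270° by 90° clockwise gives 000° — the wind blows toward the north.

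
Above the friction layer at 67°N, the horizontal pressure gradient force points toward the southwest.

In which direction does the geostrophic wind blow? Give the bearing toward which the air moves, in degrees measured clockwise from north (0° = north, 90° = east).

The pressure-gradient force points toward the southwest (bearing 225°).
Geostrophic balance: in the Northern Hemisphere the Coriolis force deflects motion to the right, so the geostrophic wind blows 90° to the right of the pressure-gradient force (low pressure on the left).
Rotating 225° by 90° clockwise gives 315° — the wind blows toward the northwest.

315°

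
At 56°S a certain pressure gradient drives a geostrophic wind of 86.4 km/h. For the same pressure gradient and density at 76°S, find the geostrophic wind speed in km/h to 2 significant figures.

74 km/h

With the same pressure gradient and density, V_g ∝ 1/f ∝ 1/sin φ.
V₂ = V₁ · sin φ₁ / sin φ₂ = 86.4 × sin 56° / sin 76°
V₂ = 86.4 × 0.8290/0.9703 = 74 km/h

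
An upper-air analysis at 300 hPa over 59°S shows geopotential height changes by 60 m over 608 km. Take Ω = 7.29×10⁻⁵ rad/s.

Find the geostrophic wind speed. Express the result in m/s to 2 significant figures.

7.7 m/s

Coriolis parameter at 59°S:
f = 2Ω sin φ = 2 × 7.29×10⁻⁵ × sin 59° = 1.25×10⁻⁴ s⁻¹
Height gradient: |∂Z/∂n| = 60 m / 608000 m = 9.87×10⁻⁵
On a pressure surface, geostrophic balance gives V_g = (g/f)|∂Z/∂n|:
V_g = 9.81 × 9.87×10⁻⁵ / 1.25×10⁻⁴ = 7.75 m/s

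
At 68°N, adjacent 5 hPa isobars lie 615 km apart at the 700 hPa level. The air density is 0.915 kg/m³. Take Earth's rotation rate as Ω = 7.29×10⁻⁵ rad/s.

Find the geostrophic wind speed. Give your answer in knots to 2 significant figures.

Coriolis parameter at 68°N:
f = 2Ω sin φ = 2 × 7.29×10⁻⁵ × sin 68° = 1.35×10⁻⁴ s⁻¹
Pressure gradient: |∂P/∂n| = 500 Pa / 615000 m = 8.13×10⁻⁴ Pa/m
Geostrophic balance (pressure-gradient force = Coriolis force):
V_g = (1/(fρ)) |∂P/∂n| = 8.13×10⁻⁴ / (1.35×10⁻⁴ × 0.915) = 6.57 m/s
Converting: 6.57 m/s × 1.944 = 13 knots

13 knots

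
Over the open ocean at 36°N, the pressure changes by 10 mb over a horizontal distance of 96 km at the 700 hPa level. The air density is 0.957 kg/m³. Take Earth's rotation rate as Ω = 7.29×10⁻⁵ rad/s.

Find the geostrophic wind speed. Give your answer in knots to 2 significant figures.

250 knots

Coriolis parameter at 36°N:
f = 2Ω sin φ = 2 × 7.29×10⁻⁵ × sin 36° = 8.57×10⁻⁵ s⁻¹
Pressure gradient: |∂P/∂n| = 1000 Pa / 96000 m = 1.04×10⁻² Pa/m
Geostrophic balance (pressure-gradient force = Coriolis force):
V_g = (1/(fρ)) |∂P/∂n| = 1.04×10⁻² / (8.57×10⁻⁵ × 0.957) = 127 m/s
Converting: 127 m/s × 1.944 = 250 knots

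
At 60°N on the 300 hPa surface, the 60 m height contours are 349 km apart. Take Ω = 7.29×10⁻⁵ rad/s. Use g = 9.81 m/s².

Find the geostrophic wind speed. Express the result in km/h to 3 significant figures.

Coriolis parameter at 60°N:
f = 2Ω sin φ = 2 × 7.29×10⁻⁵ × sin 60° = 1.26×10⁻⁴ s⁻¹
Height gradient: |∂Z/∂n| = 60 m / 349000 m = 1.72×10⁻⁴
On a pressure surface, geostrophic balance gives V_g = (g/f)|∂Z/∂n|:
V_g = 9.81 × 1.72×10⁻⁴ / 1.26×10⁻⁴ = 13.4 m/s
Converting: 13.4 m/s × 3.6 = 48.1 km/h

48.1 km/h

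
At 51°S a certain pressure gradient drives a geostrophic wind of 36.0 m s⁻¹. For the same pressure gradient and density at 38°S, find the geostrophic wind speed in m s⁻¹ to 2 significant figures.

With the same pressure gradient and density, V_g ∝ 1/f ∝ 1/sin φ.
V₂ = V₁ · sin φ₁ / sin φ₂ = 36.0 × sin 51° / sin 38°
V₂ = 36.0 × 0.7771/0.6157 = 45 m s⁻¹

45 m s⁻¹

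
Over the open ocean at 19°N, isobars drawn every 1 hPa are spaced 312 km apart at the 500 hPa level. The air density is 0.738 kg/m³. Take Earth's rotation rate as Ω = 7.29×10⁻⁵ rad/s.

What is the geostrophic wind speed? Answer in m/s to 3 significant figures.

Coriolis parameter at 19°N:
f = 2Ω sin φ = 2 × 7.29×10⁻⁵ × sin 19° = 4.75×10⁻⁵ s⁻¹
Pressure gradient: |∂P/∂n| = 100 Pa / 312000 m = 3.21×10⁻⁴ Pa/m
Geostrophic balance (pressure-gradient force = Coriolis force):
V_g = (1/(fρ)) |∂P/∂n| = 3.21×10⁻⁴ / (4.75×10⁻⁵ × 0.738) = 9.15 m/s

9.15 m/s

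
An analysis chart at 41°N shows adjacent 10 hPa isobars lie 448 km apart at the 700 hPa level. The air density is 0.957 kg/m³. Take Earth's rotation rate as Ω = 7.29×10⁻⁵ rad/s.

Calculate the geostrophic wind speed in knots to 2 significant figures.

47 knots

Coriolis parameter at 41°N:
f = 2Ω sin φ = 2 × 7.29×10⁻⁵ × sin 41° = 9.57×10⁻⁵ s⁻¹
Pressure gradient: |∂P/∂n| = 1000 Pa / 448000 m = 2.23×10⁻³ Pa/m
Geostrophic balance (pressure-gradient force = Coriolis force):
V_g = (1/(fρ)) |∂P/∂n| = 2.23×10⁻³ / (9.57×10⁻⁵ × 0.957) = 24.4 m/s
Converting: 24.4 m/s × 1.944 = 47 knots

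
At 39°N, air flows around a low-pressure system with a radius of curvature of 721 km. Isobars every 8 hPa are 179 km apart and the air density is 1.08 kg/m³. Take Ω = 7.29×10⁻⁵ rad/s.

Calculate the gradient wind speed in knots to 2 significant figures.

Coriolis parameter at 39°N:
f = 2Ω sin φ = 2 × 7.29×10⁻⁵ × sin 39° = 9.18×10⁻⁵ s⁻¹
Pressure gradient: |∂P/∂n| = 800 Pa / 179000 m = 4.47×10⁻³ Pa/m
Geostrophic speed: V_g = |∂P/∂n|/(fρ) = 4.47×10⁻³/(9.18×10⁻⁵ × 1.08) = 45.1 m/s
Around a low, centrifugal force acts outward with Coriolis, so pressure-gradient force balances both:
(1/ρ)|∂P/∂n| = fV + V²/R  →  V² + fR·V − fR·V_g = 0
With fR = 9.18×10⁻⁵ × 721×10³ m = 66.2 m/s:
V = [−fR + √((fR)² + 4 fR V_g)]/2 = [−66.2 + √(66.2² + 4×66.2×45.1)]/2 = 30.8 m/s
Subgeostrophic (V < V_g = 45.1 m/s), as expected around a low.
Converting: 30.8 m/s × 1.944 = 60 knots

60 knots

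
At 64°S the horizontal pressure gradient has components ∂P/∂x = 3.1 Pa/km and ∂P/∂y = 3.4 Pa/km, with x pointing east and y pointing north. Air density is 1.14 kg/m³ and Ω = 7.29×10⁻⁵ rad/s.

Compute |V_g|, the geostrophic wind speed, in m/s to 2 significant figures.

31 m/s

Coriolis parameter at 64°S:
f = 2Ω sin φ = 2 × 7.29×10⁻⁵ × sin 64° = 1.31×10⁻⁴ s⁻¹
In the Southern Hemisphere f is negative: f = −1.31×10⁻⁴ s⁻¹.
Component geostrophic relations (x east, y north):
u_g = −(1/(fρ)) ∂P/∂y,  v_g = (1/(fρ)) ∂P/∂x
u_g = −(3.4×10⁻³)/(−1.31×10⁻⁴ × 1.14) = 22.8 m/s;  v_g = (3.1×10⁻³)/(−1.31×10⁻⁴ × 1.14) = −20.8 m/s
|V_g| = √(u_g² + v_g²) = 30.8 m/s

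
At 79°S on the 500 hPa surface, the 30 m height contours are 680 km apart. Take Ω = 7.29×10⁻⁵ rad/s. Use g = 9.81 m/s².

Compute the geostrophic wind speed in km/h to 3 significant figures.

Coriolis parameter at 79°S:
f = 2Ω sin φ = 2 × 7.29×10⁻⁵ × sin 79° = 1.43×10⁻⁴ s⁻¹
Height gradient: |∂Z/∂n| = 30 m / 680000 m = 4.41×10⁻⁵
On a pressure surface, geostrophic balance gives V_g = (g/f)|∂Z/∂n|:
V_g = 9.81 × 4.41×10⁻⁵ / 1.43×10⁻⁴ = 3.02 m/s
Converting: 3.02 m/s × 3.6 = 10.9 km/h

10.9 km/h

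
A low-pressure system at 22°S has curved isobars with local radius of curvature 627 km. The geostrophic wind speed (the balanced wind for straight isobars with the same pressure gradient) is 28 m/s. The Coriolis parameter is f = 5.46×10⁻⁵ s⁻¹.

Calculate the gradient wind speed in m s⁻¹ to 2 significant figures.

18 m s⁻¹

Around a low, centrifugal force acts outward with Coriolis, so pressure-gradient force balances both:
(1/ρ)|∂P/∂n| = fV + V²/R  →  V² + fR·V − fR·V_g = 0
With fR = 5.46×10⁻⁵ × 627×10³ m = 34.2 m/s:
V = [−fR + √((fR)² + 4 fR V_g)]/2 = [−34.2 + √(34.2² + 4×34.2×28)]/2 = 18.3 m/s
Subgeostrophic (V < V_g = 28 m/s), as expected around a low.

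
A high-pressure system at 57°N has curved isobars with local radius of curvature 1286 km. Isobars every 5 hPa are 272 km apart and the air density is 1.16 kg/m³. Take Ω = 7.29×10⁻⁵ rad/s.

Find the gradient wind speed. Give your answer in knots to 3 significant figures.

27.7 knots

Coriolis parameter at 57°N:
f = 2Ω sin φ = 2 × 7.29×10⁻⁵ × sin 57° = 1.22×10⁻⁴ s⁻¹
Pressure gradient: |∂P/∂n| = 500 Pa / 272000 m = 1.84×10⁻³ Pa/m
Geostrophic speed: V_g = |∂P/∂n|/(fρ) = 1.84×10⁻³/(1.22×10⁻⁴ × 1.16) = 13.0 m/s
Around a high, pressure-gradient force acts outward with centrifugal, so Coriolis balances both:
fV = (1/ρ)|∂P/∂n| + V²/R  →  V² − fR·V + fR·V_g = 0
With fR = 1.22×10⁻⁴ × 1286×10³ m = 157 m/s:
V = [fR − √((fR)² − 4 fR V_g)]/2 = [157 − √(157² − 4×157×13)]/2 = 14.3 m/s
Supergeostrophic (V > V_g = 13 m/s), as expected around a high.
Converting: 14.3 m/s × 1.944 = 27.7 knots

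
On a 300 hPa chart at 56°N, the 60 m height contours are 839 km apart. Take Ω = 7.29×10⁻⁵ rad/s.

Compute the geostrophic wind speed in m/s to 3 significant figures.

5.80 m/s

Coriolis parameter at 56°N:
f = 2Ω sin φ = 2 × 7.29×10⁻⁵ × sin 56° = 1.21×10⁻⁴ s⁻¹
Height gradient: |∂Z/∂n| = 60 m / 839000 m = 7.15×10⁻⁵
On a pressure surface, geostrophic balance gives V_g = (g/f)|∂Z/∂n|:
V_g = 9.81 × 7.15×10⁻⁵ / 1.21×10⁻⁴ = 5.80 m/s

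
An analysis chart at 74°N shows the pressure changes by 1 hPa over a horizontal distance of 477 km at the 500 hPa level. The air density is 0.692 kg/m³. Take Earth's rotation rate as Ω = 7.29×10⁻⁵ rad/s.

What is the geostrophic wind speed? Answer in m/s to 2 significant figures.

2.2 m/s

Coriolis parameter at 74°N:
f = 2Ω sin φ = 2 × 7.29×10⁻⁵ × sin 74° = 1.40×10⁻⁴ s⁻¹
Pressure gradient: |∂P/∂n| = 100 Pa / 477000 m = 2.10×10⁻⁴ Pa/m
Geostrophic balance (pressure-gradient force = Coriolis force):
V_g = (1/(fρ)) |∂P/∂n| = 2.10×10⁻⁴ / (1.40×10⁻⁴ × 0.692) = 2.16 m/s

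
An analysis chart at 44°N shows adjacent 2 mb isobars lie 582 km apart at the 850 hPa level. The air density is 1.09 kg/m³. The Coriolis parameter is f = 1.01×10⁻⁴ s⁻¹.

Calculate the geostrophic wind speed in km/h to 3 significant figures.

11.2 km/h

Pressure gradient: |∂P/∂n| = 200 Pa / 582000 m = 3.44×10⁻⁴ Pa/m
Geostrophic balance (pressure-gradient force = Coriolis force):
V_g = (1/(fρ)) |∂P/∂n| = 3.44×10⁻⁴ / (1.01×10⁻⁴ × 1.09) = 3.12 m/s
Converting: 3.12 m/s × 3.6 = 11.2 km/h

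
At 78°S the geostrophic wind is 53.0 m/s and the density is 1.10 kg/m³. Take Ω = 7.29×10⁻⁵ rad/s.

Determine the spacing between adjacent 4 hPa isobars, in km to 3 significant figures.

Coriolis parameter at 78°S:
f = 2Ω sin φ = 2 × 7.29×10⁻⁵ × sin 78° = 1.43×10⁻⁴ s⁻¹
Geostrophic balance rearranged: |∂P/∂n| = f ρ V_g
|∂P/∂n| = 1.43×10⁻⁴ × 1.10 × 53.0 = 8.31×10⁻³ Pa/m
Isobar spacing: Δn = ΔP/|∂P/∂n| = 400 Pa / 8.31×10⁻³ Pa/m = 48109 m ≈ 48.1 km

48.1 km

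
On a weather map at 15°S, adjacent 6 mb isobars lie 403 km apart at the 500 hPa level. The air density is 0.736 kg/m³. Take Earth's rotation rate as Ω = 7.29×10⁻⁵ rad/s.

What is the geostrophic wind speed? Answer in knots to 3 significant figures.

Coriolis parameter at 15°S:
f = 2Ω sin φ = 2 × 7.29×10⁻⁵ × sin 15° = 3.77×10⁻⁵ s⁻¹
Pressure gradient: |∂P/∂n| = 600 Pa / 403000 m = 1.49×10⁻³ Pa/m
Geostrophic balance (pressure-gradient force = Coriolis force):
V_g = (1/(fρ)) |∂P/∂n| = 1.49×10⁻³ / (3.77×10⁻⁵ × 0.736) = 53.6 m/s
Converting: 53.6 m/s × 1.944 = 104 knots

104 knots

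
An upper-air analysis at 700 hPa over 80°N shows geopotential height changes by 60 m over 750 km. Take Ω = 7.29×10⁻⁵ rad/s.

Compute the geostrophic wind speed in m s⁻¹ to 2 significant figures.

Coriolis parameter at 80°N:
f = 2Ω sin φ = 2 × 7.29×10⁻⁵ × sin 80° = 1.44×10⁻⁴ s⁻¹
Height gradient: |∂Z/∂n| = 60 m / 750000 m = 8.00×10⁻⁵
On a pressure surface, geostrophic balance gives V_g = (g/f)|∂Z/∂n|:
V_g = 9.81 × 8.00×10⁻⁵ / 1.44×10⁻⁴ = 5.47 m/s

5.5 m s⁻¹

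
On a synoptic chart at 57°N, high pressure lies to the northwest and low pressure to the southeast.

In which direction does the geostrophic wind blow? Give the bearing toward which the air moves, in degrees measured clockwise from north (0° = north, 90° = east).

The pressure-gradient force points toward the southeast (bearing 135°).
Geostrophic balance: in the Northern Hemisphere the Coriolis force deflects motion to the right, so the geostrophic wind blows 90° to the right of the pressure-gradient force (low pressure on the left).
Rotating 135° by 90° clockwise gives 225° — the wind blows toward the southwest.

225°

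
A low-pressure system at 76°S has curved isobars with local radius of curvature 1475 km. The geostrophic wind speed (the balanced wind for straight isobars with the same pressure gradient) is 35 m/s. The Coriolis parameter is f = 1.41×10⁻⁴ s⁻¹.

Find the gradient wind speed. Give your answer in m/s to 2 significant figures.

31 m/s

Around a low, centrifugal force acts outward with Coriolis, so pressure-gradient force balances both:
(1/ρ)|∂P/∂n| = fV + V²/R  →  V² + fR·V − fR·V_g = 0
With fR = 1.41×10⁻⁴ × 1475×10³ m = 208 m/s:
V = [−fR + √((fR)² + 4 fR V_g)]/2 = [−208 + √(208² + 4×208×35)]/2 = 30.5 m/s
Subgeostrophic (V < V_g = 35 m/s), as expected around a low.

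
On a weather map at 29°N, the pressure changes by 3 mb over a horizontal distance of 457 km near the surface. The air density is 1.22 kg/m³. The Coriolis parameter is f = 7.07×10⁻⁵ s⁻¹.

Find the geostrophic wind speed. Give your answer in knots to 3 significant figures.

Pressure gradient: |∂P/∂n| = 300 Pa / 457000 m = 6.56×10⁻⁴ Pa/m
Geostrophic balance (pressure-gradient force = Coriolis force):
V_g = (1/(fρ)) |∂P/∂n| = 6.56×10⁻⁴ / (7.07×10⁻⁵ × 1.22) = 7.61 m/s
Converting: 7.61 m/s × 1.944 = 14.8 knots

14.8 knots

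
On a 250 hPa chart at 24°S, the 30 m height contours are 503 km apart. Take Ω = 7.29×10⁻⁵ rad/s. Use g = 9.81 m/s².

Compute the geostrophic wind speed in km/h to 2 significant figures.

36 km/h

Coriolis parameter at 24°S:
f = 2Ω sin φ = 2 × 7.29×10⁻⁵ × sin 24° = 5.93×10⁻⁵ s⁻¹
Height gradient: |∂Z/∂n| = 30 m / 503000 m = 5.96×10⁻⁵
On a pressure surface, geostrophic balance gives V_g = (g/f)|∂Z/∂n|:
V_g = 9.81 × 5.96×10⁻⁵ / 5.93×10⁻⁵ = 9.87 m/s
Converting: 9.87 m/s × 3.6 = 36 km/h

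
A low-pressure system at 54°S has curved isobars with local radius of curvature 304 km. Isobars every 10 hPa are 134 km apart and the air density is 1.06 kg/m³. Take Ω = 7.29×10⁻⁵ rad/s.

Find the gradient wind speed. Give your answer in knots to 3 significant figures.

Coriolis parameter at 54°S:
f = 2Ω sin φ = 2 × 7.29×10⁻⁵ × sin 54° = 1.18×10⁻⁴ s⁻¹
Pressure gradient: |∂P/∂n| = 1000 Pa / 134000 m = 7.46×10⁻³ Pa/m
Geostrophic speed: V_g = |∂P/∂n|/(fρ) = 7.46×10⁻³/(1.18×10⁻⁴ × 1.06) = 59.7 m/s
Around a low, centrifugal force acts outward with Coriolis, so pressure-gradient force balances both:
(1/ρ)|∂P/∂n| = fV + V²/R  →  V² + fR·V − fR·V_g = 0
With fR = 1.18×10⁻⁴ × 304×10³ m = 35.9 m/s:
V = [−fR + √((fR)² + 4 fR V_g)]/2 = [−35.9 + √(35.9² + 4×35.9×59.7)]/2 = 31.7 m/s
Subgeostrophic (V < V_g = 59.7 m/s), as expected around a low.
Converting: 31.7 m/s × 1.944 = 61.6 knots

61.6 knots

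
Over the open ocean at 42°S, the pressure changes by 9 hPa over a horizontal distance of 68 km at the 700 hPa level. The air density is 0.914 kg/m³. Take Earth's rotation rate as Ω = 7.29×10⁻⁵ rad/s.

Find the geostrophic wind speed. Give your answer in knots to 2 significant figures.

290 knots

Coriolis parameter at 42°S:
f = 2Ω sin φ = 2 × 7.29×10⁻⁵ × sin 42° = 9.76×10⁻⁵ s⁻¹
Pressure gradient: |∂P/∂n| = 900 Pa / 68000 m = 1.32×10⁻² Pa/m
Geostrophic balance (pressure-gradient force = Coriolis force):
V_g = (1/(fρ)) |∂P/∂n| = 1.32×10⁻² / (9.76×10⁻⁵ × 0.914) = 148 m/s
Converting: 148 m/s × 1.944 = 290 knots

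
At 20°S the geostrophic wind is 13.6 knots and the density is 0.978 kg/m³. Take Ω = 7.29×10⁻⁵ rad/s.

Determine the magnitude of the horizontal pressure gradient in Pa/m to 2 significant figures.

3.4×10⁻⁴ Pa/m

Coriolis parameter at 20°S:
f = 2Ω sin φ = 2 × 7.29×10⁻⁵ × sin 20° = 4.99×10⁻⁵ s⁻¹
Wind speed in SI: 13.6 knots = 7.00 m/s
Geostrophic balance rearranged: |∂P/∂n| = f ρ V_g
|∂P/∂n| = 4.99×10⁻⁵ × 0.978 × 7.00 = 3.41×10⁻⁴ Pa/m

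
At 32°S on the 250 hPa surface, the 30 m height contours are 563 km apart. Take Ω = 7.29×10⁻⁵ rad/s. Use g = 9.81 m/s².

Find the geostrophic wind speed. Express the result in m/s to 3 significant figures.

Coriolis parameter at 32°S:
f = 2Ω sin φ = 2 × 7.29×10⁻⁵ × sin 32° = 7.73×10⁻⁵ s⁻¹
Height gradient: |∂Z/∂n| = 30 m / 563000 m = 5.33×10⁻⁵
On a pressure surface, geostrophic balance gives V_g = (g/f)|∂Z/∂n|:
V_g = 9.81 × 5.33×10⁻⁵ / 7.73×10⁻⁵ = 6.77 m/s

6.77 m/s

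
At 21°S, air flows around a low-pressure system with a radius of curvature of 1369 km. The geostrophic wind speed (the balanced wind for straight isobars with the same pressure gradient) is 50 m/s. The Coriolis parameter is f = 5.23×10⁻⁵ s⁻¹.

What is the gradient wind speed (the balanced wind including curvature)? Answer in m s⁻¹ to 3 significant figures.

Around a low, centrifugal force acts outward with Coriolis, so pressure-gradient force balances both:
(1/ρ)|∂P/∂n| = fV + V²/R  →  V² + fR·V − fR·V_g = 0
With fR = 5.23×10⁻⁵ × 1369×10³ m = 71.6 m/s:
V = [−fR + √((fR)² + 4 fR V_g)]/2 = [−71.6 + √(71.6² + 4×71.6×50)]/2 = 33.9 m/s
Subgeostrophic (V < V_g = 50 m/s), as expected around a low.

33.9 m s⁻¹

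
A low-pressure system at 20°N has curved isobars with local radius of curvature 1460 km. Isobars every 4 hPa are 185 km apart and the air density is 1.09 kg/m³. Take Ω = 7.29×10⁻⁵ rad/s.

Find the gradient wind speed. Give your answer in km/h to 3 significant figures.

Coriolis parameter at 20°N:
f = 2Ω sin φ = 2 × 7.29×10⁻⁵ × sin 20° = 4.99×10⁻⁵ s⁻¹
Pressure gradient: |∂P/∂n| = 400 Pa / 185000 m = 2.16×10⁻³ Pa/m
Geostrophic speed: V_g = |∂P/∂n|/(fρ) = 2.16×10⁻³/(4.99×10⁻⁵ × 1.09) = 39.8 m/s
Around a low, centrifugal force acts outward with Coriolis, so pressure-gradient force balances both:
(1/ρ)|∂P/∂n| = fV + V²/R  →  V² + fR·V − fR·V_g = 0
With fR = 4.99×10⁻⁵ × 1460×10³ m = 72.8 m/s:
V = [−fR + √((fR)² + 4 fR V_g)]/2 = [−72.8 + √(72.8² + 4×72.8×39.8)]/2 = 28.6 m/s
Subgeostrophic (V < V_g = 39.8 m/s), as expected around a low.
Converting: 28.6 m/s × 3.6 = 103 km/h

103 km/h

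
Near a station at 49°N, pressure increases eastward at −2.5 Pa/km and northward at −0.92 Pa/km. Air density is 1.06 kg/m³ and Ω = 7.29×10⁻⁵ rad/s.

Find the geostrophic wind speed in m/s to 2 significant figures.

Coriolis parameter at 49°N:
f = 2Ω sin φ = 2 × 7.29×10⁻⁵ × sin 49° = 1.10×10⁻⁴ s⁻¹
Component geostrophic relations (x east, y north):
u_g = −(1/(fρ)) ∂P/∂y,  v_g = (1/(fρ)) ∂P/∂x
u_g = −(−0.92×10⁻³)/(1.10×10⁻⁴ × 1.06) = 7.89 m/s;  v_g = (−2.5×10⁻³)/(1.10×10⁻⁴ × 1.06) = −21.4 m/s
|V_g| = √(u_g² + v_g²) = 22.8 m/s

23 m/s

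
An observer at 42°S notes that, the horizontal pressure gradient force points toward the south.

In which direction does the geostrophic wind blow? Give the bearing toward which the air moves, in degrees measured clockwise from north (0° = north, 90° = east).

090°

The pressure-gradient force points toward the south (bearing 180°).
Geostrophic balance: in the Southern Hemisphere the Coriolis force deflects motion to the left, so the geostrophic wind blows 90° to the left of the pressure-gradient force (low pressure on the right).
Rotating 180° by 90° counterclockwise gives 090° — the wind blows toward the east.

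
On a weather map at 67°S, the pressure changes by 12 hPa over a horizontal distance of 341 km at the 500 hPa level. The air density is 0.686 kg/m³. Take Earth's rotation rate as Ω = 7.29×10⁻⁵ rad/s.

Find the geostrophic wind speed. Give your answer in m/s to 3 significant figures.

Coriolis parameter at 67°S:
f = 2Ω sin φ = 2 × 7.29×10⁻⁵ × sin 67° = 1.34×10⁻⁴ s⁻¹
Pressure gradient: |∂P/∂n| = 1200 Pa / 341000 m = 3.52×10⁻³ Pa/m
Geostrophic balance (pressure-gradient force = Coriolis force):
V_g = (1/(fρ)) |∂P/∂n| = 3.52×10⁻³ / (1.34×10⁻⁴ × 0.686) = 38.2 m/s

38.2 m/s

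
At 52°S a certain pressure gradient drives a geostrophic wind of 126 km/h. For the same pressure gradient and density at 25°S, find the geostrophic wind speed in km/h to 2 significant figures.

With the same pressure gradient and density, V_g ∝ 1/f ∝ 1/sin φ.
V₂ = V₁ · sin φ₁ / sin φ₂ = 126 × sin 52° / sin 25°
V₂ = 126 × 0.7880/0.4226 = 230 km/h

230 km/h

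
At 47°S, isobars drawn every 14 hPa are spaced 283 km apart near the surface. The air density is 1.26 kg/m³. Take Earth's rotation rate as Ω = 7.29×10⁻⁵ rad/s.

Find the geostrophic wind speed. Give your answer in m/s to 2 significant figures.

Coriolis parameter at 47°S:
f = 2Ω sin φ = 2 × 7.29×10⁻⁵ × sin 47° = 1.07×10⁻⁴ s⁻¹
Pressure gradient: |∂P/∂n| = 1400 Pa / 283000 m = 4.95×10⁻³ Pa/m
Geostrophic balance (pressure-gradient force = Coriolis force):
V_g = (1/(fρ)) |∂P/∂n| = 4.95×10⁻³ / (1.07×10⁻⁴ × 1.26) = 36.8 m/s

37 m/s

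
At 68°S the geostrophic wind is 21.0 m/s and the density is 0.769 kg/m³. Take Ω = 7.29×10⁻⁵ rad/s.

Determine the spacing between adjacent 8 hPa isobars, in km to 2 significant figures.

370 km

Coriolis parameter at 68°S:
f = 2Ω sin φ = 2 × 7.29×10⁻⁵ × sin 68° = 1.35×10⁻⁴ s⁻¹
Geostrophic balance rearranged: |∂P/∂n| = f ρ V_g
|∂P/∂n| = 1.35×10⁻⁴ × 0.769 × 21.0 = 2.18×10⁻³ Pa/m
Isobar spacing: Δn = ΔP/|∂P/∂n| = 800 Pa / 2.18×10⁻³ Pa/m = 366455 m ≈ 370 km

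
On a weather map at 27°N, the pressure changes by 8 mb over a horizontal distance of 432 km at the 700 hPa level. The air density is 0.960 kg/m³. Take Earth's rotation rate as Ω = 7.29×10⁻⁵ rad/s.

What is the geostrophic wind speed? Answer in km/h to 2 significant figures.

100 km/h

Coriolis parameter at 27°N:
f = 2Ω sin φ = 2 × 7.29×10⁻⁵ × sin 27° = 6.62×10⁻⁵ s⁻¹
Pressure gradient: |∂P/∂n| = 800 Pa / 432000 m = 1.85×10⁻³ Pa/m
Geostrophic balance (pressure-gradient force = Coriolis force):
V_g = (1/(fρ)) |∂P/∂n| = 1.85×10⁻³ / (6.62×10⁻⁵ × 0.960) = 29.1 m/s
Converting: 29.1 m/s × 3.6 = 100 km/h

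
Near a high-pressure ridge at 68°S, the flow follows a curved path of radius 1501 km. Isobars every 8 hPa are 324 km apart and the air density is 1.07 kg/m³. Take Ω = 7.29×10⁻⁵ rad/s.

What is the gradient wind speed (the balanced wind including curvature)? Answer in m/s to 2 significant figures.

19 m/s

Coriolis parameter at 68°S:
f = 2Ω sin φ = 2 × 7.29×10⁻⁵ × sin 68° = 1.35×10⁻⁴ s⁻¹
Pressure gradient: |∂P/∂n| = 800 Pa / 324000 m = 2.47×10⁻³ Pa/m
Geostrophic speed: V_g = |∂P/∂n|/(fρ) = 2.47×10⁻³/(1.35×10⁻⁴ × 1.07) = 17.1 m/s
Around a high, pressure-gradient force acts outward with centrifugal, so Coriolis balances both:
fV = (1/ρ)|∂P/∂n| + V²/R  →  V² − fR·V + fR·V_g = 0
With fR = 1.35×10⁻⁴ × 1501×10³ m = 203 m/s:
V = [fR − √((fR)² − 4 fR V_g)]/2 = [203 − √(203² − 4×203×17.1)]/2 = 18.8 m/s
Supergeostrophic (V > V_g = 17.1 m/s), as expected around a high.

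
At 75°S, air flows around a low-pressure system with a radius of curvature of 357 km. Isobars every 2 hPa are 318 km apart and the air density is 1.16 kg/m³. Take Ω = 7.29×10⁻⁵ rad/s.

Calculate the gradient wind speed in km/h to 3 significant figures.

12.9 km/h

Coriolis parameter at 75°S:
f = 2Ω sin φ = 2 × 7.29×10⁻⁵ × sin 75° = 1.41×10⁻⁴ s⁻¹
Pressure gradient: |∂P/∂n| = 200 Pa / 318000 m = 6.29×10⁻⁴ Pa/m
Geostrophic speed: V_g = |∂P/∂n|/(fρ) = 6.29×10⁻⁴/(1.41×10⁻⁴ × 1.16) = 3.85 m/s
Around a low, centrifugal force acts outward with Coriolis, so pressure-gradient force balances both:
(1/ρ)|∂P/∂n| = fV + V²/R  →  V² + fR·V − fR·V_g = 0
With fR = 1.41×10⁻⁴ × 357×10³ m = 50.3 m/s:
V = [−fR + √((fR)² + 4 fR V_g)]/2 = [−50.3 + √(50.3² + 4×50.3×3.85)]/2 = 3.59 m/s
Subgeostrophic (V < V_g = 3.85 m/s), as expected around a low.
Converting: 3.59 m/s × 3.6 = 12.9 km/h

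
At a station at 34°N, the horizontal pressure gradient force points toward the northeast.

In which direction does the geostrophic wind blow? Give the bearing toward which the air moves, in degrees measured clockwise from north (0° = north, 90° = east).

The pressure-gradient force points toward the northeast (bearing 045°).
Geostrophic balance: in the Northern Hemisphere the Coriolis force deflects motion to the right, so the geostrophic wind blows 90° to the right of the pressure-gradient force (low pressure on the left).
Rotating 045° by 90° clockwise gives 135° — the wind blows toward the southeast.

135°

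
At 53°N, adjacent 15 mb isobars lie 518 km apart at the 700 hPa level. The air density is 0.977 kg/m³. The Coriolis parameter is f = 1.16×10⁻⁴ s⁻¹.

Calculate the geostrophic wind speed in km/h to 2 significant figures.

Pressure gradient: |∂P/∂n| = 1500 Pa / 518000 m = 2.90×10⁻³ Pa/m
Geostrophic balance (pressure-gradient force = Coriolis force):
V_g = (1/(fρ)) |∂P/∂n| = 2.90×10⁻³ / (1.16×10⁻⁴ × 0.977) = 25.6 m/s
Converting: 25.6 m/s × 3.6 = 92 km/h

92 km/h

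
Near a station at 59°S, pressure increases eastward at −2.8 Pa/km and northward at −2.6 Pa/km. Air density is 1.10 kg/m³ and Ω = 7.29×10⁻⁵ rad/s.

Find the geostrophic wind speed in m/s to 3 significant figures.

27.8 m/s

Coriolis parameter at 59°S:
f = 2Ω sin φ = 2 × 7.29×10⁻⁵ × sin 59° = 1.25×10⁻⁴ s⁻¹
In the Southern Hemisphere f is negative: f = −1.25×10⁻⁴ s⁻¹.
Component geostrophic relations (x east, y north):
u_g = −(1/(fρ)) ∂P/∂y,  v_g = (1/(fρ)) ∂P/∂x
u_g = −(−2.6×10⁻³)/(−1.25×10⁻⁴ × 1.10) = −18.9 m/s;  v_g = (−2.8×10⁻³)/(−1.25×10⁻⁴ × 1.10) = 20.4 m/s
|V_g| = √(u_g² + v_g²) = 27.8 m/s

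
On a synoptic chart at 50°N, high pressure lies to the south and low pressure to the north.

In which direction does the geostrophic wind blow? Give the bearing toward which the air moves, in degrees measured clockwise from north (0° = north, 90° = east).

The pressure-gradient force points toward the north (bearing 000°).
Geostrophic balance: in the Northern Hemisphere the Coriolis force deflects motion to the right, so the geostrophic wind blows 90° to the right of the pressure-gradient force (low pressure on the left).
Rotating 000° by 90° clockwise gives 090° — the wind blows toward the east.

090°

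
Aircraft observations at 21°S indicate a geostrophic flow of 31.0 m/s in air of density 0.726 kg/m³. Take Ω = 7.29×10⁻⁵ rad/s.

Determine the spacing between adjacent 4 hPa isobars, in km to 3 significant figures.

Coriolis parameter at 21°S:
f = 2Ω sin φ = 2 × 7.29×10⁻⁵ × sin 21° = 5.23×10⁻⁵ s⁻¹
Geostrophic balance rearranged: |∂P/∂n| = f ρ V_g
|∂P/∂n| = 5.23×10⁻⁵ × 0.726 × 31.0 = 1.18×10⁻³ Pa/m
Isobar spacing: Δn = ΔP/|∂P/∂n| = 400 Pa / 1.18×10⁻³ Pa/m = 340154 m ≈ 340 km

340 km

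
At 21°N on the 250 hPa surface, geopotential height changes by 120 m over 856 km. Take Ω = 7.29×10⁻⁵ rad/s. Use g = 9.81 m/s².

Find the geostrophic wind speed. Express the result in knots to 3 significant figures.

Coriolis parameter at 21°N:
f = 2Ω sin φ = 2 × 7.29×10⁻⁵ × sin 21° = 5.23×10⁻⁵ s⁻¹
Height gradient: |∂Z/∂n| = 120 m / 856000 m = 1.40×10⁻⁴
On a pressure surface, geostrophic balance gives V_g = (g/f)|∂Z/∂n|:
V_g = 9.81 × 1.40×10⁻⁴ / 5.23×10⁻⁵ = 26.3 m/s
Converting: 26.3 m/s × 1.944 = 51.2 knots

51.2 knots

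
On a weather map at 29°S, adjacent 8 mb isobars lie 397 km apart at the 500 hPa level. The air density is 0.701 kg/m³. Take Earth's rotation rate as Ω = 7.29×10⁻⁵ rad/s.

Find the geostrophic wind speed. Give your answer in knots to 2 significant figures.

79 knots

Coriolis parameter at 29°S:
f = 2Ω sin φ = 2 × 7.29×10⁻⁵ × sin 29° = 7.07×10⁻⁵ s⁻¹
Pressure gradient: |∂P/∂n| = 800 Pa / 397000 m = 2.02×10⁻³ Pa/m
Geostrophic balance (pressure-gradient force = Coriolis force):
V_g = (1/(fρ)) |∂P/∂n| = 2.02×10⁻³ / (7.07×10⁻⁵ × 0.701) = 40.7 m/s
Converting: 40.7 m/s × 1.944 = 79 knots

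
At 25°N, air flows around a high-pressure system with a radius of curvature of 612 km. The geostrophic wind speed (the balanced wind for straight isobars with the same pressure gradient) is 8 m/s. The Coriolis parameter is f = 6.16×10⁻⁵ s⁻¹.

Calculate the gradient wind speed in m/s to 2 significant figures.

12 m/s

Around a high, pressure-gradient force acts outward with centrifugal, so Coriolis balances both:
fV = (1/ρ)|∂P/∂n| + V²/R  →  V² − fR·V + fR·V_g = 0
With fR = 6.16×10⁻⁵ × 612×10³ m = 37.7 m/s:
V = [fR − √((fR)² − 4 fR V_g)]/2 = [37.7 − √(37.7² − 4×37.7×8)]/2 = 11.5 m/s
Supergeostrophic (V > V_g = 8 m/s), as expected around a high.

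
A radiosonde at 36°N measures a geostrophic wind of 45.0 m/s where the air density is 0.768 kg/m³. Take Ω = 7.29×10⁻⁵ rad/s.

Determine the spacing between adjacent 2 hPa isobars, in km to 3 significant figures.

67.5 km

Coriolis parameter at 36°N:
f = 2Ω sin φ = 2 × 7.29×10⁻⁵ × sin 36° = 8.57×10⁻⁵ s⁻¹
Geostrophic balance rearranged: |∂P/∂n| = f ρ V_g
|∂P/∂n| = 8.57×10⁻⁵ × 0.768 × 45.0 = 2.96×10⁻³ Pa/m
Isobar spacing: Δn = ΔP/|∂P/∂n| = 200 Pa / 2.96×10⁻³ Pa/m = 67527 m ≈ 67.5 km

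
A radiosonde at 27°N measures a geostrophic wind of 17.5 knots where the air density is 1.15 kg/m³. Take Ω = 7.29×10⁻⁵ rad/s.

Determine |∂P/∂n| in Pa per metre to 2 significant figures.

6.9×10⁻⁴ Pa/m

Coriolis parameter at 27°N:
f = 2Ω sin φ = 2 × 7.29×10⁻⁵ × sin 27° = 6.62×10⁻⁵ s⁻¹
Wind speed in SI: 17.5 knots = 9.00 m/s
Geostrophic balance rearranged: |∂P/∂n| = f ρ V_g
|∂P/∂n| = 6.62×10⁻⁵ × 1.15 × 9.00 = 6.85×10⁻⁴ Pa/m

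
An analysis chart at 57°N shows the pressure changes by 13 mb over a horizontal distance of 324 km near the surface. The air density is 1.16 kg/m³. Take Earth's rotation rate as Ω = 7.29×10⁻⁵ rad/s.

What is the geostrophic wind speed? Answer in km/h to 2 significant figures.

100 km/h

Coriolis parameter at 57°N:
f = 2Ω sin φ = 2 × 7.29×10⁻⁵ × sin 57° = 1.22×10⁻⁴ s⁻¹
Pressure gradient: |∂P/∂n| = 1300 Pa / 324000 m = 4.01×10⁻³ Pa/m
Geostrophic balance (pressure-gradient force = Coriolis force):
V_g = (1/(fρ)) |∂P/∂n| = 4.01×10⁻³ / (1.22×10⁻⁴ × 1.16) = 28.3 m/s
Converting: 28.3 m/s × 3.6 = 100 km/h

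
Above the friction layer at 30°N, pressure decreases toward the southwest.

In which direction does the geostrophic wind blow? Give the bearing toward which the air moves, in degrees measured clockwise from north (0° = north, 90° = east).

315°

The pressure-gradient force points toward the southwest (bearing 225°).
Geostrophic balance: in the Northern Hemisphere the Coriolis force deflects motion to the right, so the geostrophic wind blows 90° to the right of the pressure-gradient force (low pressure on the left).
Rotating 225° by 90° clockwise gives 315° — the wind blows toward the northwest.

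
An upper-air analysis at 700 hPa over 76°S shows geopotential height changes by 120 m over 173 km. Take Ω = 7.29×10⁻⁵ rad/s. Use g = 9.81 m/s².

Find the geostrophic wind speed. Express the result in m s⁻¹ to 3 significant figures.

Coriolis parameter at 76°S:
f = 2Ω sin φ = 2 × 7.29×10⁻⁵ × sin 76° = 1.41×10⁻⁴ s⁻¹
Height gradient: |∂Z/∂n| = 120 m / 173000 m = 6.94×10⁻⁴
On a pressure surface, geostrophic balance gives V_g = (g/f)|∂Z/∂n|:
V_g = 9.81 × 6.94×10⁻⁴ / 1.41×10⁻⁴ = 48.1 m/s

48.1 m s⁻¹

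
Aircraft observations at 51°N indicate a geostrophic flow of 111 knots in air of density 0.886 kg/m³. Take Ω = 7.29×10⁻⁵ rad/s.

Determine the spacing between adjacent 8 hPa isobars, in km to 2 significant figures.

Coriolis parameter at 51°N:
f = 2Ω sin φ = 2 × 7.29×10⁻⁵ × sin 51° = 1.13×10⁻⁴ s⁻¹
Wind speed in SI: 111 knots = 57.1 m/s
Geostrophic balance rearranged: |∂P/∂n| = f ρ V_g
|∂P/∂n| = 1.13×10⁻⁴ × 0.886 × 57.1 = 5.73×10⁻³ Pa/m
Isobar spacing: Δn = ΔP/|∂P/∂n| = 800 Pa / 5.73×10⁻³ Pa/m = 139552 m ≈ 140 km

140 km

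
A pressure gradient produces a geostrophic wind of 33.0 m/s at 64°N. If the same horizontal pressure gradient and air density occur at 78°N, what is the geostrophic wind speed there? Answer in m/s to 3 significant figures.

30.3 m/s

With the same pressure gradient and density, V_g ∝ 1/f ∝ 1/sin φ.
V₂ = V₁ · sin φ₁ / sin φ₂ = 33.0 × sin 64° / sin 78°
V₂ = 33.0 × 0.8988/0.9781 = 30.3 m/s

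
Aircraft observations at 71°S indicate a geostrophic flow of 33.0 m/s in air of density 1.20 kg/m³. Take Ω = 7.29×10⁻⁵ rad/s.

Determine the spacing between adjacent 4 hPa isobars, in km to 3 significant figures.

73.3 km

Coriolis parameter at 71°S:
f = 2Ω sin φ = 2 × 7.29×10⁻⁵ × sin 71° = 1.38×10⁻⁴ s⁻¹
Geostrophic balance rearranged: |∂P/∂n| = f ρ V_g
|∂P/∂n| = 1.38×10⁻⁴ × 1.20 × 33.0 = 5.46×10⁻³ Pa/m
Isobar spacing: Δn = ΔP/|∂P/∂n| = 400 Pa / 5.46×10⁻³ Pa/m = 73272 m ≈ 73.3 km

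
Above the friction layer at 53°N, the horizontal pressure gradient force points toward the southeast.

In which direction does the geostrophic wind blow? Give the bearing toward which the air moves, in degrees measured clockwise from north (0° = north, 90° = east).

225°

The pressure-gradient force points toward the southeast (bearing 135°).
Geostrophic balance: in the Northern Hemisphere the Coriolis force deflects motion to the right, so the geostrophic wind blows 90° to the right of the pressure-gradient force (low pressure on the left).
Rotating 135° by 90° clockwise gives 225° — the wind blows toward the southwest.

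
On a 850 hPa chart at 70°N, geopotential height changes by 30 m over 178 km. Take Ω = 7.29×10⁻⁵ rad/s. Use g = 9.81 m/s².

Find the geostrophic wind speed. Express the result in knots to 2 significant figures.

Coriolis parameter at 70°N:
f = 2Ω sin φ = 2 × 7.29×10⁻⁵ × sin 70° = 1.37×10⁻⁴ s⁻¹
Height gradient: |∂Z/∂n| = 30 m / 178000 m = 1.69×10⁻⁴
On a pressure surface, geostrophic balance gives V_g = (g/f)|∂Z/∂n|:
V_g = 9.81 × 1.69×10⁻⁴ / 1.37×10⁻⁴ = 12.1 m/s
Converting: 12.1 m/s × 1.944 = 23 knots

23 knots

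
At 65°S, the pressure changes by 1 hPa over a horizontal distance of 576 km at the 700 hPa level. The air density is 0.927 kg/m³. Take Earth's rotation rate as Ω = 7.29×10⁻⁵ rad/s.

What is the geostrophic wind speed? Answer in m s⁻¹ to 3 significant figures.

Coriolis parameter at 65°S:
f = 2Ω sin φ = 2 × 7.29×10⁻⁵ × sin 65° = 1.32×10⁻⁴ s⁻¹
Pressure gradient: |∂P/∂n| = 100 Pa / 576000 m = 1.74×10⁻⁴ Pa/m
Geostrophic balance (pressure-gradient force = Coriolis force):
V_g = (1/(fρ)) |∂P/∂n| = 1.74×10⁻⁴ / (1.32×10⁻⁴ × 0.927) = 1.42 m/s

1.42 m s⁻¹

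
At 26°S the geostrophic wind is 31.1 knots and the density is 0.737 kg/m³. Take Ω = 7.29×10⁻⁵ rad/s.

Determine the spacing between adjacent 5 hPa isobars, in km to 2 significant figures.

660 km

Coriolis parameter at 26°S:
f = 2Ω sin φ = 2 × 7.29×10⁻⁵ × sin 26° = 6.39×10⁻⁵ s⁻¹
Wind speed in SI: 31.1 knots = 16.0 m/s
Geostrophic balance rearranged: |∂P/∂n| = f ρ V_g
|∂P/∂n| = 6.39×10⁻⁵ × 0.737 × 16.0 = 7.54×10⁻⁴ Pa/m
Isobar spacing: Δn = ΔP/|∂P/∂n| = 500 Pa / 7.54×10⁻⁴ Pa/m = 663444 m ≈ 660 km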